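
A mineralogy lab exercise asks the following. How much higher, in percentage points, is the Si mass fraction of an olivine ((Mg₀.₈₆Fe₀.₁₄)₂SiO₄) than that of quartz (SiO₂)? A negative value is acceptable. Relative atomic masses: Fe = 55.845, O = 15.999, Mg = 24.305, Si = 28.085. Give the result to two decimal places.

-27.96 percentage points

Si in (Mg₀.₈₆Fe₀.₁₄)₂SiO₄: molar mass 149.522 g/mol; 1×28.085 = 28.085 g → 18.78 wt%.
Si in SiO₂: molar mass 60.083 g/mol; 1×28.085 = 28.085 g → 46.74 wt%.
Difference = 18.78 − 46.74 = -27.96 percentage points.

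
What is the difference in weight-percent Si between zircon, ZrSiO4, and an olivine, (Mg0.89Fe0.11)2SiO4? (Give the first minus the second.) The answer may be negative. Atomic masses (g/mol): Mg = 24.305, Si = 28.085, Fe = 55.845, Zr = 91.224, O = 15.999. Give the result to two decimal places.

-3.70 percentage points

Si in ZrSiO4: molar mass 183.305 g/mol; 1×28.085 = 28.085 g → 15.32 wt%.
Si in (Mg0.89Fe0.11)2SiO4: molar mass 147.630 g/mol; 1×28.085 = 28.085 g → 19.02 wt%.
Difference = 15.32 − 19.02 = -3.70 percentage points.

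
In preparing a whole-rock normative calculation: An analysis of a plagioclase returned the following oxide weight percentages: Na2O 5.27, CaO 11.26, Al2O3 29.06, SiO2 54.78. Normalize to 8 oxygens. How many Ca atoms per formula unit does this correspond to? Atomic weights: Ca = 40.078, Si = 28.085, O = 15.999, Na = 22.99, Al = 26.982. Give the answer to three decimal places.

0.542 Ca apfu

5.27 wt% Na2O ÷ 61.979 g/mol = 0.08503 mol, giving 0.17006 Na and 0.08503 O.
11.26 wt% CaO ÷ 56.077 g/mol = 0.20080 mol, giving 0.20080 Ca and 0.20080 O.
29.06 wt% Al2O3 ÷ 101.961 g/mol = 0.28501 mol, giving 0.57002 Al and 0.85503 O.
54.78 wt% SiO2 ÷ 60.083 g/mol = 0.91174 mol, giving 0.91174 Si and 1.82348 O.
Oxygen sums to 2.96434; scaling by 8/2.96434 = 2.69875 puts the formula on 8 O.
Ca: 0.20080 × 2.69875 = 0.542 atoms per formula unit.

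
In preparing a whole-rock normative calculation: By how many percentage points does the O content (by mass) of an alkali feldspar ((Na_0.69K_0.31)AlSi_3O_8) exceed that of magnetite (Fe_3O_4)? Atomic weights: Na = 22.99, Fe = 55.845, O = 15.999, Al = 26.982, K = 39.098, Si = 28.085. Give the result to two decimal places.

O in (Na_0.69K_0.31)AlSi_3O_8: molar mass 267.212 g/mol; 8×15.999 = 127.992 g → 47.90 wt%.
O in Fe_3O_4: molar mass 231.531 g/mol; 4×15.999 = 63.996 g → 27.64 wt%.
Difference = 47.90 − 27.64 = 20.26 percentage points.

20.26 percentage points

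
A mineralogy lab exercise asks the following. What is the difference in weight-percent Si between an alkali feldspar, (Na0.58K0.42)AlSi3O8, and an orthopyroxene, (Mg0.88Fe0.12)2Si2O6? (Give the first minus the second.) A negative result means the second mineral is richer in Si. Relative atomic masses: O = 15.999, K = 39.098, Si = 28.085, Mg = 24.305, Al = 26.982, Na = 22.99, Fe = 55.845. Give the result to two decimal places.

4.36 percentage points

First mineral: 84.255 g Si in 268.984 g formula = 31.32 wt% Si.
Second mineral: 56.170 g Si in 208.344 g formula = 26.96 wt% Si.
31.32% − 26.96% gives a difference of 4.36 percentage points.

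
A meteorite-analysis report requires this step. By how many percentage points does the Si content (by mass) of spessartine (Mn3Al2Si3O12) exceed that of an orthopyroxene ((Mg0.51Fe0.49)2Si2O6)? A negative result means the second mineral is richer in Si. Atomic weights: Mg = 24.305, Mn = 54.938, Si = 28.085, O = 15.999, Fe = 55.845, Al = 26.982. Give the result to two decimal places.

-7.22 percentage points

Si in Mn3Al2Si3O12: molar mass 495.021 g/mol; 3×28.085 = 84.255 g → 17.02 wt%.
Si in (Mg0.51Fe0.49)2Si2O6: molar mass 231.683 g/mol; 2×28.085 = 56.170 g → 24.24 wt%.
Difference = 17.02 − 24.24 = -7.22 percentage points.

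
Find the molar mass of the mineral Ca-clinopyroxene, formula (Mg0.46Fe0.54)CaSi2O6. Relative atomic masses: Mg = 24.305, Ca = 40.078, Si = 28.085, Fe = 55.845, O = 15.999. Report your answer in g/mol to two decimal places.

233.58 g/mol

The formula mass is the sum 0.46×24.305 + 0.54×55.845 + 1×40.078 + 2×28.085 + 6×15.999.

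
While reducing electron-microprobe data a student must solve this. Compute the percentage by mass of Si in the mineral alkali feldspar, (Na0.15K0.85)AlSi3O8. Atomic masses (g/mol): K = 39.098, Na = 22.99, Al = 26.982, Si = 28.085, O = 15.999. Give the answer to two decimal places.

Molar mass of (Na0.15K0.85)AlSi3O8: 0.15·22.99 + 0.85·39.098 + 1·26.982 + 3·28.085 + 8·15.999 = 275.911 g/mol.
Mass of Si per formula unit: 3 × 28.085 = 84.255 g.
Weight fraction Si = 84.255 / 275.911 = 0.3054.

30.54 mass %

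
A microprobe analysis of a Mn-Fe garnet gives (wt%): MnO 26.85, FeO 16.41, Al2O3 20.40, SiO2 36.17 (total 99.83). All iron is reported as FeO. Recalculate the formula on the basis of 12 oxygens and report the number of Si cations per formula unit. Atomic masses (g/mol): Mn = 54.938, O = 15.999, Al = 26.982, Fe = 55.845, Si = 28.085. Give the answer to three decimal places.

2.996 Si apfu

MnO (M=70.937): mol = 0.37850; Mn = 0.37850, O = 0.37850.
FeO (M=71.844): mol = 0.22841; Fe = 0.22841, O = 0.22841.
Al2O3 (M=101.961): mol = 0.20008; Al = 0.40016, O = 0.60024.
SiO2 (M=60.083): mol = 0.60200; Si = 0.60200, O = 1.20400.
ΣO = 2.41115; factor = 12/ΣO = 4.97688.
Si apfu = 0.60200 × 4.97688 = 2.996.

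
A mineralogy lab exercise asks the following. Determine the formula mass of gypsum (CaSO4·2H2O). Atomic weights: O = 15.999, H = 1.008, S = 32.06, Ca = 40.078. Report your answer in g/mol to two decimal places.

Ca: 1 × 40.078 = 40.0780
S: 1 × 32.06 = 32.0600
O: 6 × 15.999 = 95.9940
H: 4 × 1.008 = 4.0320
Summing the contributions gives the formula mass.

172.16 g/mol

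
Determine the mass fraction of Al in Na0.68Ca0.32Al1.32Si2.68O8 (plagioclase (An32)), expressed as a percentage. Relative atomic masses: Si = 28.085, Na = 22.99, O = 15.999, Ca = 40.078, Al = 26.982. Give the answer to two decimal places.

M(Na0.68Ca0.32Al1.32Si2.68O8) = 267.334 g/mol.
Al contributes 1.32 × 26.982 = 35.616 g per mole.
35.616/267.334 = 0.1332 → 13.32%.

13.32 weight percent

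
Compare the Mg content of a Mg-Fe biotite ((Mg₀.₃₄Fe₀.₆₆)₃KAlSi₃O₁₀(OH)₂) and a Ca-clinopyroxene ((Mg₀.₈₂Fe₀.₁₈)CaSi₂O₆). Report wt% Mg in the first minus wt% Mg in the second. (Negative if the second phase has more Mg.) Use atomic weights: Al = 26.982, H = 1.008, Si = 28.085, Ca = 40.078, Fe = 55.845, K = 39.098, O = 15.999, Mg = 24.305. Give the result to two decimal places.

First mineral: 24.791 g Mg in 479.703 g formula = 5.17 wt% Mg.
Second mineral: 19.930 g Mg in 222.224 g formula = 8.97 wt% Mg.
5.17% − 8.97% gives a difference of -3.80 percentage points.

-3.80 percentage points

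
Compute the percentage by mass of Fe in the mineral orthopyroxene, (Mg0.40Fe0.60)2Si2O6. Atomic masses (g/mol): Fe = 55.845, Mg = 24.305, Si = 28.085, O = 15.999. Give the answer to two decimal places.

Molar mass of (Mg0.40Fe0.60)2Si2O6: 0.80×24.305 + 1.20×55.845 + 2×28.085 + 6×15.999 = 238.622 g/mol.
Mass of Fe per formula unit: 1.20 × 55.845 = 67.014 g.
Weight fraction Fe = 67.014 / 238.622 = 0.2808.

28.08 weight percent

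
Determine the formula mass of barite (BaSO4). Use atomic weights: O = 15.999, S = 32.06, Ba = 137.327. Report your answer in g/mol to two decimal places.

The formula mass is the sum 1·137.327 + 1·32.06 + 4·15.999.

233.38 g/mol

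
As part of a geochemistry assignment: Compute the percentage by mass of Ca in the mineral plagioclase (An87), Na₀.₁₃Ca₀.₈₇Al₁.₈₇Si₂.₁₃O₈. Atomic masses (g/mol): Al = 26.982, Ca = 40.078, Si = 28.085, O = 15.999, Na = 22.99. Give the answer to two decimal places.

12.63 wt%

Molar mass of Na₀.₁₃Ca₀.₈₇Al₁.₈₇Si₂.₁₃O₈: 0.13×22.99 + 0.87×40.078 + 1.87×26.982 + 2.13×28.085 + 8×15.999 = 276.126 g/mol.
Mass of Ca per formula unit: 0.87 × 40.078 = 34.868 g.
Weight fraction Ca = 34.868 / 276.126 = 0.1263.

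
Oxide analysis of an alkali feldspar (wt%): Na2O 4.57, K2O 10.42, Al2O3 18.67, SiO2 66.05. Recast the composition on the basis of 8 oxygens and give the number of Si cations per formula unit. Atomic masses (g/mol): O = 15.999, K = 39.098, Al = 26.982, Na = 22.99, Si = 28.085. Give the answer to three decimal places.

2.999 Si apfu

Na2O: 4.57/61.979 = 0.07373 mol → 0.14746 mol Na, 0.07373 mol O.
K2O: 10.42/94.195 = 0.11062 mol → 0.22124 mol K, 0.11062 mol O.
Al2O3: 18.67/101.961 = 0.18311 mol → 0.36622 mol Al, 0.54933 mol O.
SiO2: 66.05/60.083 = 1.09931 mol → 1.09931 mol Si, 2.19862 mol O.
Total oxygen = 2.93230 mol. Normalization factor = 8/2.93230 = 2.72823.
Si per 8 O = 1.09931 × 2.72823 = 2.999.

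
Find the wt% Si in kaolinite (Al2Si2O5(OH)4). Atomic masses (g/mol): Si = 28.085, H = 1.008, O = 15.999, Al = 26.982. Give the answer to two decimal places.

21.76 mass %

Formula mass = 2*26.982 + 2*28.085 + 9*15.999 + 4*1.008 = 258.157 g/mol, of which 56.170 g is Si.
So Si makes up 56.170/258.157 = 0.2176 of the mass, i.e. 21.76%.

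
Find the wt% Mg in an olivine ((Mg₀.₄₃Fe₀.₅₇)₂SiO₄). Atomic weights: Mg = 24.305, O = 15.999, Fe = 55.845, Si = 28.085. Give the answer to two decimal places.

M((Mg₀.₄₃Fe₀.₅₇)₂SiO₄) = 176.647 g/mol.
Mg contributes 0.86 × 24.305 = 20.902 g per mole.
20.902/176.647 = 0.1183 → 11.83%.

11.83 mass %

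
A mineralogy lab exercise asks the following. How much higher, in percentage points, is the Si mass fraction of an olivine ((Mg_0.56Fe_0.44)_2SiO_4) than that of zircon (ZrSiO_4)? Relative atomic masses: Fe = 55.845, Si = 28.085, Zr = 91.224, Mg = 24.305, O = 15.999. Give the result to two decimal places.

First mineral: 28.085 g Si in 168.446 g formula = 16.67 wt% Si.
Second mineral: 28.085 g Si in 183.305 g formula = 15.32 wt% Si.
16.67% − 15.32% gives a difference of 1.35 percentage points.

1.35 percentage points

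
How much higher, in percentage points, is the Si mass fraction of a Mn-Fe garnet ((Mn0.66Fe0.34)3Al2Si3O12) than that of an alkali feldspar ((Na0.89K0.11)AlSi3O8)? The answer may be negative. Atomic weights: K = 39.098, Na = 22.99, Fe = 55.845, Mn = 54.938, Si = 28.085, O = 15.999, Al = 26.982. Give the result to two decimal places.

First mineral: 84.255 g Si in 495.946 g formula = 16.99 wt% Si.
Second mineral: 84.255 g Si in 263.991 g formula = 31.92 wt% Si.
16.99% − 31.92% gives a difference of -14.93 percentage points.

-14.93 percentage points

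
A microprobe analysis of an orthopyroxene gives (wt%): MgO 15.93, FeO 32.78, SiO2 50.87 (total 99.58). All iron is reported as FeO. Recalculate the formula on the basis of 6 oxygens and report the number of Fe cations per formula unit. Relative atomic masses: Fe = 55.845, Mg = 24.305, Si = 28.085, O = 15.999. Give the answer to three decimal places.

15.93 wt% MgO ÷ 40.304 g/mol = 0.39525 mol, giving 0.39525 Mg and 0.39525 O.
32.78 wt% FeO ÷ 71.844 g/mol = 0.45627 mol, giving 0.45627 Fe and 0.45627 O.
50.87 wt% SiO2 ÷ 60.083 g/mol = 0.84666 mol, giving 0.84666 Si and 1.69332 O.
Oxygen sums to 2.54484; scaling by 6/2.54484 = 2.35771 puts the formula on 6 O.
Fe: 0.45627 × 2.35771 = 1.076 atoms per formula unit.

1.076 Fe apfu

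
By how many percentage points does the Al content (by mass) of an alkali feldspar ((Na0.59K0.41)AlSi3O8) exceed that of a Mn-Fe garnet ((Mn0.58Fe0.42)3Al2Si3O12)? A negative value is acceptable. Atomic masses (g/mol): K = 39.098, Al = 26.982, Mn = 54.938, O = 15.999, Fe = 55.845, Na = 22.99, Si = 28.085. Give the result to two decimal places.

M((Na0.59K0.41)AlSi3O8) = 268.823 g/mol, so wt% Al = 26.982/268.823 × 100 = 10.04%.
M((Mn0.58Fe0.42)3Al2Si3O12) = 496.164 g/mol, so wt% Al = 53.964/496.164 × 100 = 10.88%.
10.04 − 10.88 = -0.84 pp.

-0.84 percentage points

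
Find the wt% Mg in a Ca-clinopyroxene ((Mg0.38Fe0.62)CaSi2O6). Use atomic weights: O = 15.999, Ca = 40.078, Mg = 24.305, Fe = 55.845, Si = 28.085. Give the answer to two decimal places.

3.91 wt%

M((Mg0.38Fe0.62)CaSi2O6) = 236.102 g/mol.
Mg contributes 0.38 × 24.305 = 9.236 g per mole.
9.236/236.102 = 0.0391 → 3.91%.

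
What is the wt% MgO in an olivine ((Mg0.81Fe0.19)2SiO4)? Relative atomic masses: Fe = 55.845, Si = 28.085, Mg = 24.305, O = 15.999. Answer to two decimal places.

Formula mass = 152.676 g/mol.
1.62 Mg → 1.6200 mol MgO per formula unit; M(MgO) = 40.304, so MgO mass = 65.292 g.
65.292/152.676 × 100 = 42.77 wt%.

42.77 wt%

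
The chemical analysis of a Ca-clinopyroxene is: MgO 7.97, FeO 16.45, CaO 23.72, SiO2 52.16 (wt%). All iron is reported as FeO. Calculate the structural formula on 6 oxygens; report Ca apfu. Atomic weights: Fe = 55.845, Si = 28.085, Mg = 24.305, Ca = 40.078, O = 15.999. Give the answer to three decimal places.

0.981 Ca apfu

MgO: 7.97/40.304 = 0.19775 mol → 0.19775 mol Mg, 0.19775 mol O.
FeO: 16.45/71.844 = 0.22897 mol → 0.22897 mol Fe, 0.22897 mol O.
CaO: 23.72/56.077 = 0.42299 mol → 0.42299 mol Ca, 0.42299 mol O.
SiO2: 52.16/60.083 = 0.86813 mol → 0.86813 mol Si, 1.73626 mol O.
Total oxygen = 2.58597 mol. Normalization factor = 6/2.58597 = 2.32021.
Ca per 6 O = 0.42299 × 2.32021 = 0.981.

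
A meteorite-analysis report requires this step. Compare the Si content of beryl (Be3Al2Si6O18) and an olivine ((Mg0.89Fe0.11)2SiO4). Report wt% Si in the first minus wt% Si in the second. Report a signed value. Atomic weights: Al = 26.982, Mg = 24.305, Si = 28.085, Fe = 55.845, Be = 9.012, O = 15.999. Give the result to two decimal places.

M(Be3Al2Si6O18) = 537.492 g/mol, so wt% Si = 168.510/537.492 × 100 = 31.35%.
M((Mg0.89Fe0.11)2SiO4) = 147.630 g/mol, so wt% Si = 28.085/147.630 × 100 = 19.02%.
31.35 − 19.02 = 12.33 pp.

12.33 percentage points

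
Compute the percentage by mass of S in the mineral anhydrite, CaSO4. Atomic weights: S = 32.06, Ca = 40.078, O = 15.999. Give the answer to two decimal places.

Formula mass = 1*40.078 + 1*32.06 + 4*15.999 = 136.134 g/mol, of which 32.060 g is S.
So S makes up 32.060/136.134 = 0.2355 of the mass, i.e. 23.55%.

23.55 wt%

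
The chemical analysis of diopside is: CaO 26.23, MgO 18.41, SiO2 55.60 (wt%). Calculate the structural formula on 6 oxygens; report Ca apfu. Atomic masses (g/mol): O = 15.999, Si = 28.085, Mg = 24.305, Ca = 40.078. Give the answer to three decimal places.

1.011 Ca apfu

CaO: 26.23/56.077 = 0.46775 mol → 0.46775 mol Ca, 0.46775 mol O.
MgO: 18.41/40.304 = 0.45678 mol → 0.45678 mol Mg, 0.45678 mol O.
SiO2: 55.60/60.083 = 0.92539 mol → 0.92539 mol Si, 1.85078 mol O.
Total oxygen = 2.77531 mol. Normalization factor = 6/2.77531 = 2.16192.
Ca per 6 O = 0.46775 × 2.16192 = 1.011.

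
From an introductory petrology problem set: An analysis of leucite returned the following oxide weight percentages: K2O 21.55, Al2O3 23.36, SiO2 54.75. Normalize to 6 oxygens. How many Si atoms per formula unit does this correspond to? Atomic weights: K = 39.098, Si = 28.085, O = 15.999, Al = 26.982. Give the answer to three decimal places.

21.55 wt% K2O ÷ 94.195 g/mol = 0.22878 mol, giving 0.45756 K and 0.22878 O.
23.36 wt% Al2O3 ÷ 101.961 g/mol = 0.22911 mol, giving 0.45822 Al and 0.68733 O.
54.75 wt% SiO2 ÷ 60.083 g/mol = 0.91124 mol, giving 0.91124 Si and 1.82248 O.
Oxygen sums to 2.73859; scaling by 6/2.73859 = 2.19091 puts the formula on 6 O.
Si: 0.91124 × 2.19091 = 1.996 atoms per formula unit.

1.996 Si apfu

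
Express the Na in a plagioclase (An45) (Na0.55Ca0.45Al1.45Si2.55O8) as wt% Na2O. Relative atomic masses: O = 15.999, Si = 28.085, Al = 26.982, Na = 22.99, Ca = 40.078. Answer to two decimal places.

Molar mass of Na0.55Ca0.45Al1.45Si2.55O8 = 0.55×22.99 + 0.45×40.078 + 1.45×26.982 + 2.55×28.085 + 8×15.999 = 269.412 g/mol.
Each formula unit contains 0.55 Na, equivalent to 0.55/2 = 0.2750 mol Na2O.
M(Na2O) = 2×22.99 + 1×15.999 = 61.979 g/mol.
Mass of Na2O per formula unit = 0.2750 × 61.979 = 17.044 g.
Na2O wt% = 17.044 / 269.412 × 100 = 6.33%.

6.33 wt%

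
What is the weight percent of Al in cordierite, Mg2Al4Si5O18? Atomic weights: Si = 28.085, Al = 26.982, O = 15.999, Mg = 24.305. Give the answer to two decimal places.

18.45 mass %

M(Mg2Al4Si5O18) = 584.945 g/mol.
Al contributes 4 × 26.982 = 107.928 g per mole.
107.928/584.945 = 0.1845 → 18.45%.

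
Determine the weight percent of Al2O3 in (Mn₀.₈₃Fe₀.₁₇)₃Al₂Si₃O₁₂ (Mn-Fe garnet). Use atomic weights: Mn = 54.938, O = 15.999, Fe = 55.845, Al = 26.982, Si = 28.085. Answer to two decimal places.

Formula mass = 495.484 g/mol.
2 Al → 1.0000 mol Al2O3 per formula unit; M(Al2O3) = 101.961, so Al2O3 mass = 101.961 g.
101.961/495.484 × 100 = 20.58 wt%.

20.58 wt%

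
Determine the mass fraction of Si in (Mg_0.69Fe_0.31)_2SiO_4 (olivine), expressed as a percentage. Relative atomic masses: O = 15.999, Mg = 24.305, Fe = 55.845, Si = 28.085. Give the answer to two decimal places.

17.53 mass %

Molar mass of (Mg_0.69Fe_0.31)_2SiO_4: 1.38·24.305 + 0.62·55.845 + 1·28.085 + 4·15.999 = 160.246 g/mol.
Mass of Si per formula unit: 1 × 28.085 = 28.085 g.
Weight fraction Si = 28.085 / 160.246 = 0.1753.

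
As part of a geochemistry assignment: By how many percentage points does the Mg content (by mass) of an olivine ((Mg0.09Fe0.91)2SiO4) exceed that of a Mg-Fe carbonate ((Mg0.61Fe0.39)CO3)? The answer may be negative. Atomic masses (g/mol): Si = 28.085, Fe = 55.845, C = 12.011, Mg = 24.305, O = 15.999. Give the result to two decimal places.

-13.14 percentage points

Mg in (Mg0.09Fe0.91)2SiO4: molar mass 198.094 g/mol; 0.18×24.305 = 4.375 g → 2.21 wt%.
Mg in (Mg0.61Fe0.39)CO3: molar mass 96.614 g/mol; 0.61×24.305 = 14.826 g → 15.35 wt%.
Difference = 2.21 − 15.35 = -13.14 percentage points.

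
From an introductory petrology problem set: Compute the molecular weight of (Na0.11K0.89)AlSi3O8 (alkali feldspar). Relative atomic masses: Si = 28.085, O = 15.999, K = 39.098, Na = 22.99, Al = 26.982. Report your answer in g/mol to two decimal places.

276.56 g/mol

M = 0.11×22.99 + 0.89×39.098 + 1×26.982 + 3×28.085 + 8×15.999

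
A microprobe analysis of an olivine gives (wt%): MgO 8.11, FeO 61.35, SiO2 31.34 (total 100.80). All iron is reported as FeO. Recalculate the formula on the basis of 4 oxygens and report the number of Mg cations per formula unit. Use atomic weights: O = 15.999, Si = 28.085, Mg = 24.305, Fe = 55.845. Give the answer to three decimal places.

0.384 Mg apfu

MgO: 8.11/40.304 = 0.20122 mol → 0.20122 mol Mg, 0.20122 mol O.
FeO: 61.35/71.844 = 0.85393 mol → 0.85393 mol Fe, 0.85393 mol O.
SiO2: 31.34/60.083 = 0.52161 mol → 0.52161 mol Si, 1.04322 mol O.
Total oxygen = 2.09837 mol. Normalization factor = 4/2.09837 = 1.90624.
Mg per 4 O = 0.20122 × 1.90624 = 0.384.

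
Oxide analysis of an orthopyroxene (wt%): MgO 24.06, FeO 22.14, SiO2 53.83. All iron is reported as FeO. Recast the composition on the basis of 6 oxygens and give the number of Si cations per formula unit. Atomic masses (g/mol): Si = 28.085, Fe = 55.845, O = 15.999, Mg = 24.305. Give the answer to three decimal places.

24.06 wt% MgO ÷ 40.304 g/mol = 0.59696 mol, giving 0.59696 Mg and 0.59696 O.
22.14 wt% FeO ÷ 71.844 g/mol = 0.30817 mol, giving 0.30817 Fe and 0.30817 O.
53.83 wt% SiO2 ÷ 60.083 g/mol = 0.89593 mol, giving 0.89593 Si and 1.79186 O.
Oxygen sums to 2.69699; scaling by 6/2.69699 = 2.22470 puts the formula on 6 O.
Si: 0.89593 × 2.22470 = 1.993 atoms per formula unit.

1.993 Si apfu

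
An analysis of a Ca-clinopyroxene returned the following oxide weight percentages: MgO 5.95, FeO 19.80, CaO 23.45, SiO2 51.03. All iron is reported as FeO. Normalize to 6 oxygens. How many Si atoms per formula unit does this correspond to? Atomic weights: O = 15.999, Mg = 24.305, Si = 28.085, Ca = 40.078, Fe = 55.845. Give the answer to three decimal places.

2.006 Si apfu

MgO: 5.95/40.304 = 0.14763 mol → 0.14763 mol Mg, 0.14763 mol O.
FeO: 19.80/71.844 = 0.27560 mol → 0.27560 mol Fe, 0.27560 mol O.
CaO: 23.45/56.077 = 0.41818 mol → 0.41818 mol Ca, 0.41818 mol O.
SiO2: 51.03/60.083 = 0.84933 mol → 0.84933 mol Si, 1.69866 mol O.
Total oxygen = 2.54007 mol. Normalization factor = 6/2.54007 = 2.36214.
Si per 6 O = 0.84933 × 2.36214 = 2.006.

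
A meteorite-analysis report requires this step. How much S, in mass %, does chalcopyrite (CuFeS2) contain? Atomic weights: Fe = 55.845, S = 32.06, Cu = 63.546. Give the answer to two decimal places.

34.94 mass %

Molar mass of CuFeS2: 1×63.546 + 1×55.845 + 2×32.06 = 183.511 g/mol.
Mass of S per formula unit: 2 × 32.06 = 64.120 g.
Weight fraction S = 64.120 / 183.511 = 0.3494.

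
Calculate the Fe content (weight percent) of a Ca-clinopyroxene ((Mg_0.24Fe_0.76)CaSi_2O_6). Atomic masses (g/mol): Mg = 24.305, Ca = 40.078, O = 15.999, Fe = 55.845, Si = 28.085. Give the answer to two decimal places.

17.65 weight percent

M((Mg_0.24Fe_0.76)CaSi_2O_6) = 240.517 g/mol.
Fe contributes 0.76 × 55.845 = 42.442 g per mole.
42.442/240.517 = 0.1765 → 17.65%.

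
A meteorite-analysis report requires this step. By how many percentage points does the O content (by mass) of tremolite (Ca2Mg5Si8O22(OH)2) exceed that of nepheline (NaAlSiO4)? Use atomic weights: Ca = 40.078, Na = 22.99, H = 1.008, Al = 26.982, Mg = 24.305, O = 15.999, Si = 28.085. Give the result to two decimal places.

M(Ca2Mg5Si8O22(OH)2) = 812.353 g/mol, so wt% O = 383.976/812.353 × 100 = 47.27%.
M(NaAlSiO4) = 142.053 g/mol, so wt% O = 63.996/142.053 × 100 = 45.05%.
47.27 − 45.05 = 2.22 pp.

2.22 percentage points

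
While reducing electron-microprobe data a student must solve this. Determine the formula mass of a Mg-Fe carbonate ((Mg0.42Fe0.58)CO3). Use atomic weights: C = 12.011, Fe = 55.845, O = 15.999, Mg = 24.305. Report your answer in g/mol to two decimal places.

102.61 g/mol

The formula mass is the sum 0.42(24.305) + 0.58(55.845) + 1(12.011) + 3(15.999).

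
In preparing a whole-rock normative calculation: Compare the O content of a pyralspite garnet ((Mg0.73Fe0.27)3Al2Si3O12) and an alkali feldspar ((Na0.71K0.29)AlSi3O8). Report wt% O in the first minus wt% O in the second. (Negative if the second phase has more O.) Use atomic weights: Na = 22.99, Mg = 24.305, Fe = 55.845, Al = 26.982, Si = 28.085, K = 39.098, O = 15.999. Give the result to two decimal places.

M((Mg0.73Fe0.27)3Al2Si3O12) = 428.669 g/mol, so wt% O = 191.988/428.669 × 100 = 44.79%.
M((Na0.71K0.29)AlSi3O8) = 266.890 g/mol, so wt% O = 127.992/266.890 × 100 = 47.96%.
44.79 − 47.96 = -3.17 pp.

-3.17 percentage points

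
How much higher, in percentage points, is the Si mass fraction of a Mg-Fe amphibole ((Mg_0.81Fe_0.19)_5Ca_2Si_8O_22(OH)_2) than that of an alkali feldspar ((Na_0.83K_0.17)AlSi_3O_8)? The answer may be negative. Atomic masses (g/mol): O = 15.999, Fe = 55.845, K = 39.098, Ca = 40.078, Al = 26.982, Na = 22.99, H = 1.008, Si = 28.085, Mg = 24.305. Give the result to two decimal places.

M((Mg_0.81Fe_0.19)_5Ca_2Si_8O_22(OH)_2) = 842.316 g/mol, so wt% Si = 224.680/842.316 × 100 = 26.67%.
M((Na_0.83K_0.17)AlSi_3O_8) = 264.957 g/mol, so wt% Si = 84.255/264.957 × 100 = 31.80%.
26.67 − 31.80 = -5.13 pp.

-5.13 percentage points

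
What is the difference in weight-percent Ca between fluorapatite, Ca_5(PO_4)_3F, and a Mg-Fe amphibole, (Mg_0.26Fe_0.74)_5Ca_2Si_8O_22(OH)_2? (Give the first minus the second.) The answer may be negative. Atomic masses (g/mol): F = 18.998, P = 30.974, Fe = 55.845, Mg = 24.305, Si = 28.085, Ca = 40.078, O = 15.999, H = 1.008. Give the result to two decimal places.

31.11 percentage points

First mineral: 200.390 g Ca in 504.298 g formula = 39.74 wt% Ca.
Second mineral: 80.156 g Ca in 929.051 g formula = 8.63 wt% Ca.
39.74% − 8.63% gives a difference of 31.11 percentage points.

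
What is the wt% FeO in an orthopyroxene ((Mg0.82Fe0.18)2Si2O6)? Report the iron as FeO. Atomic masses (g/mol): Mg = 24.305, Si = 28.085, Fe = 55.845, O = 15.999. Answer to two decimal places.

12.19 wt%

Molar mass of (Mg0.82Fe0.18)2Si2O6 = 1.64*24.305 + 0.36*55.845 + 2*28.085 + 6*15.999 = 212.128 g/mol.
Each formula unit contains 0.36 Fe, equivalent to 0.36/1 = 0.3600 mol FeO.
M(FeO) = 1×55.845 + 1×15.999 = 71.844 g/mol.
Mass of FeO per formula unit = 0.3600 × 71.844 = 25.864 g.
FeO wt% = 25.864 / 212.128 × 100 = 12.19%.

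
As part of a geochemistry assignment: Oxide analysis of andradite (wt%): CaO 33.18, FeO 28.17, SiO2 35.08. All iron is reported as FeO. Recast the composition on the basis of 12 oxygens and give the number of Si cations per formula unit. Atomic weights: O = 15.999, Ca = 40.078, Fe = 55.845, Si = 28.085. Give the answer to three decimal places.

3.256 Si apfu

33.18 wt% CaO ÷ 56.077 g/mol = 0.59169 mol, giving 0.59169 Ca and 0.59169 O.
28.17 wt% FeO ÷ 71.844 g/mol = 0.39210 mol, giving 0.39210 Fe and 0.39210 O.
35.08 wt% SiO2 ÷ 60.083 g/mol = 0.58386 mol, giving 0.58386 Si and 1.16772 O.
Oxygen sums to 2.15151; scaling by 12/2.15151 = 5.57748 puts the formula on 12 O.
Si: 0.58386 × 5.57748 = 3.256 atoms per formula unit.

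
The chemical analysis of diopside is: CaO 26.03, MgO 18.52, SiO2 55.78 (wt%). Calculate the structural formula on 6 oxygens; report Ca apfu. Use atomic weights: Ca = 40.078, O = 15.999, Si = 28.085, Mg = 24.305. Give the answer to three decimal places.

26.03 wt% CaO ÷ 56.077 g/mol = 0.46418 mol, giving 0.46418 Ca and 0.46418 O.
18.52 wt% MgO ÷ 40.304 g/mol = 0.45951 mol, giving 0.45951 Mg and 0.45951 O.
55.78 wt% SiO2 ÷ 60.083 g/mol = 0.92838 mol, giving 0.92838 Si and 1.85676 O.
Oxygen sums to 2.78045; scaling by 6/2.78045 = 2.15792 puts the formula on 6 O.
Ca: 0.46418 × 2.15792 = 1.002 atoms per formula unit.

1.002 Ca apfu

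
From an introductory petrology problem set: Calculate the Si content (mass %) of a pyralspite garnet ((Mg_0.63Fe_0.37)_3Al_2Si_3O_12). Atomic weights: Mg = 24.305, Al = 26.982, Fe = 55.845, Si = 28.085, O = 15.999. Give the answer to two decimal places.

19.23 mass %

M((Mg_0.63Fe_0.37)_3Al_2Si_3O_12) = 438.131 g/mol.
Si contributes 3 × 28.085 = 84.255 g per mole.
84.255/438.131 = 0.1923 → 19.23%.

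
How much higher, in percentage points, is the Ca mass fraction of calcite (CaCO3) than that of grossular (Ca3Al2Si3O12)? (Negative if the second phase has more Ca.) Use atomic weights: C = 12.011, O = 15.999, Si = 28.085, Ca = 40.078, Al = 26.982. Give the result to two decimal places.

Ca in CaCO3: molar mass 100.086 g/mol; 1×40.078 = 40.078 g → 40.04 wt%.
Ca in Ca3Al2Si3O12: molar mass 450.441 g/mol; 3×40.078 = 120.234 g → 26.69 wt%.
Difference = 40.04 − 26.69 = 13.35 percentage points.

13.35 percentage points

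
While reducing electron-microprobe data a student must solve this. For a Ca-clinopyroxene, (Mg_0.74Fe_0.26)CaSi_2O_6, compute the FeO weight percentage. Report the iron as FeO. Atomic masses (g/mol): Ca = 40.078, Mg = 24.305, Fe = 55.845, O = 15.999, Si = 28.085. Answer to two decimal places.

8.31 wt%

M((Mg_0.74Fe_0.26)CaSi_2O_6) = 224.747 g/mol; M(FeO) = 71.844 g/mol.
Moles FeO per formula unit = 0.26 Fe ÷ 1 = 0.2600.
FeO fraction = (0.2600 × 71.844) / 224.747 = 18.679/224.747 = 0.0831.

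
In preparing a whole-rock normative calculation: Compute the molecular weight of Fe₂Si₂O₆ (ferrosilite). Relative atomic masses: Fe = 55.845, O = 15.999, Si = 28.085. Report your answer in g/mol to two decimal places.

M = 2(55.845) + 2(28.085) + 6(15.999)

263.85 g/mol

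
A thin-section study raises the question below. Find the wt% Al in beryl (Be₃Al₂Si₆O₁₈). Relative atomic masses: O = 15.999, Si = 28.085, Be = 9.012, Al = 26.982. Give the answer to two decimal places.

Formula mass = 3·9.012 + 2·26.982 + 6·28.085 + 18·15.999 = 537.492 g/mol, of which 53.964 g is Al.
So Al makes up 53.964/537.492 = 0.1004 of the mass, i.e. 10.04%.

10.04 mass %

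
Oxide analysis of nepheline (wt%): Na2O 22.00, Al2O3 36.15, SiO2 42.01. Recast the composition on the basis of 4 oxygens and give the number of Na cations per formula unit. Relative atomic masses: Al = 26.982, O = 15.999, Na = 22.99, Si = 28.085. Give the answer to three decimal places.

22.00 wt% Na2O ÷ 61.979 g/mol = 0.35496 mol, giving 0.70992 Na and 0.35496 O.
36.15 wt% Al2O3 ÷ 101.961 g/mol = 0.35455 mol, giving 0.70910 Al and 1.06365 O.
42.01 wt% SiO2 ÷ 60.083 g/mol = 0.69920 mol, giving 0.69920 Si and 1.39840 O.
Oxygen sums to 2.81701; scaling by 4/2.81701 = 1.41995 puts the formula on 4 O.
Na: 0.70992 × 1.41995 = 1.008 atoms per formula unit.

1.008 Na apfu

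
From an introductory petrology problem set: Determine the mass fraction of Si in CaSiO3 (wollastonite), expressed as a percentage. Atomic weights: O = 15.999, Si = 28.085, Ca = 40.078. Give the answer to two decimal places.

24.18 mass %

M(CaSiO3) = 116.160 g/mol.
Si contributes 1 × 28.085 = 28.085 g per mole.
28.085/116.160 = 0.2418 → 24.18%.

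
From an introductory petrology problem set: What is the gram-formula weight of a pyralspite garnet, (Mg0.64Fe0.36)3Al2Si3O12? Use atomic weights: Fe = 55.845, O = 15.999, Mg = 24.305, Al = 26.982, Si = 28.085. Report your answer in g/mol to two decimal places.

437.19 g/mol

M = 1.92(24.305) + 1.08(55.845) + 2(26.982) + 3(28.085) + 12(15.999)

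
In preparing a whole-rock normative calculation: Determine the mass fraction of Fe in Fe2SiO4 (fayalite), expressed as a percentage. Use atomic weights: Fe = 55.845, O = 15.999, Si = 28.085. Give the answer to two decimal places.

54.81 weight percent

M(Fe2SiO4) = 203.771 g/mol.
Fe contributes 2 × 55.845 = 111.690 g per mole.
111.690/203.771 = 0.5481 → 54.81%.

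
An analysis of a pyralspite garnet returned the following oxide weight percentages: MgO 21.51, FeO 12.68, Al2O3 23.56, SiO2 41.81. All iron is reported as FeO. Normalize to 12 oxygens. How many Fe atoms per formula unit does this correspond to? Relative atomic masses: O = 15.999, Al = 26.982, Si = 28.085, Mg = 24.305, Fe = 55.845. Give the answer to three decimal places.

MgO (M=40.304): mol = 0.53369; Mg = 0.53369, O = 0.53369.
FeO (M=71.844): mol = 0.17649; Fe = 0.17649, O = 0.17649.
Al2O3 (M=101.961): mol = 0.23107; Al = 0.46214, O = 0.69321.
SiO2 (M=60.083): mol = 0.69587; Si = 0.69587, O = 1.39174.
ΣO = 2.79513; factor = 12/ΣO = 4.29318.
Fe apfu = 0.17649 × 4.29318 = 0.758.

0.758 Fe apfu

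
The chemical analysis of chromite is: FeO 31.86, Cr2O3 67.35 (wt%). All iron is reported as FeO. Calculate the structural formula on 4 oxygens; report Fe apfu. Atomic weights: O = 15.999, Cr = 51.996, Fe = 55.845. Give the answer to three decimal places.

31.86 wt% FeO ÷ 71.844 g/mol = 0.44346 mol, giving 0.44346 Fe and 0.44346 O.
67.35 wt% Cr2O3 ÷ 151.989 g/mol = 0.44312 mol, giving 0.88624 Cr and 1.32936 O.
Oxygen sums to 1.77282; scaling by 4/1.77282 = 2.25629 puts the formula on 4 O.
Fe: 0.44346 × 2.25629 = 1.001 atoms per formula unit.

1.001 Fe apfu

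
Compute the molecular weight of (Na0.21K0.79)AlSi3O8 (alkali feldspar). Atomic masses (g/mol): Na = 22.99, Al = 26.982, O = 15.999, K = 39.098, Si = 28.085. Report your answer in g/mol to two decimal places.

M = 0.21×22.99 + 0.79×39.098 + 1×26.982 + 3×28.085 + 8×15.999

274.94 g/mol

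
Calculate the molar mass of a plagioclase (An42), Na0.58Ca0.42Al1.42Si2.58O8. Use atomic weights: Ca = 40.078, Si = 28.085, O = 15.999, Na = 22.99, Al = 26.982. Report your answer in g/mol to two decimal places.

M = 0.58·22.99 + 0.42·40.078 + 1.42·26.982 + 2.58·28.085 + 8·15.999

268.93 g/mol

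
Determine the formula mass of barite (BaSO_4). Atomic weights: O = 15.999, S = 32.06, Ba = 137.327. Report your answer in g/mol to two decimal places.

Ba: 1 × 137.327 = 137.3270
S: 1 × 32.06 = 32.0600
O: 4 × 15.999 = 63.9960
Summing the contributions gives the formula mass.

233.38 g/mol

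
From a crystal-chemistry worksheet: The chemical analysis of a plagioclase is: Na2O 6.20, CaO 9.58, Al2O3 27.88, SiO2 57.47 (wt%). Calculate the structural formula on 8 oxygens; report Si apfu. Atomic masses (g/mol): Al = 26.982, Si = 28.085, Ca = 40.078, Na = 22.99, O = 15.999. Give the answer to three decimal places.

2.547 Si apfu

Na2O: 6.20/61.979 = 0.10003 mol → 0.20006 mol Na, 0.10003 mol O.
CaO: 9.58/56.077 = 0.17084 mol → 0.17084 mol Ca, 0.17084 mol O.
Al2O3: 27.88/101.961 = 0.27344 mol → 0.54688 mol Al, 0.82032 mol O.
SiO2: 57.47/60.083 = 0.95651 mol → 0.95651 mol Si, 1.91302 mol O.
Total oxygen = 3.00421 mol. Normalization factor = 8/3.00421 = 2.66293.
Si per 8 O = 0.95651 × 2.66293 = 2.547.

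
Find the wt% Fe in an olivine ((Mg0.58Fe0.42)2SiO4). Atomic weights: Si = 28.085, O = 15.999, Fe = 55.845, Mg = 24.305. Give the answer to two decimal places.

Formula mass = 1.16×24.305 + 0.84×55.845 + 1×28.085 + 4×15.999 = 167.185 g/mol, of which 46.910 g is Fe.
So Fe makes up 46.910/167.185 = 0.2806 of the mass, i.e. 28.06%.

28.06 mass %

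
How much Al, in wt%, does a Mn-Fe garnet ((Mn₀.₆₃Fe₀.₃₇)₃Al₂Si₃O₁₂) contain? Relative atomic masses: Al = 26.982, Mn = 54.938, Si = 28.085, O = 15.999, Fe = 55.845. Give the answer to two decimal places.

Molar mass of (Mn₀.₆₃Fe₀.₃₇)₃Al₂Si₃O₁₂: 1.89×54.938 + 1.11×55.845 + 2×26.982 + 3×28.085 + 12×15.999 = 496.028 g/mol.
Mass of Al per formula unit: 2 × 26.982 = 53.964 g.
Weight fraction Al = 53.964 / 496.028 = 0.1088.

10.88 wt%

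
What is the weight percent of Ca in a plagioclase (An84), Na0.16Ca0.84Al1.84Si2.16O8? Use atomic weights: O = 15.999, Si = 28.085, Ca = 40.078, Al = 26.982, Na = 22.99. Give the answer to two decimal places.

M(Na0.16Ca0.84Al1.84Si2.16O8) = 275.646 g/mol.
Ca contributes 0.84 × 40.078 = 33.666 g per mole.
33.666/275.646 = 0.1221 → 12.21%.

12.21 weight percent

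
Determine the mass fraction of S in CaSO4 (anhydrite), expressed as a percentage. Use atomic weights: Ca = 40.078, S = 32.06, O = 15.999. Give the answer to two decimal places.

23.55 mass %

Molar mass of CaSO4: 1×40.078 + 1×32.06 + 4×15.999 = 136.134 g/mol.
Mass of S per formula unit: 1 × 32.06 = 32.060 g.
Weight fraction S = 32.060 / 136.134 = 0.2355.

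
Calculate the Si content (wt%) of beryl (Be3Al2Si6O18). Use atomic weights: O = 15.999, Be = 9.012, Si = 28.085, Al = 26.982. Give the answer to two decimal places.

Molar mass of Be3Al2Si6O18: 3×9.012 + 2×26.982 + 6×28.085 + 18×15.999 = 537.492 g/mol.
Mass of Si per formula unit: 6 × 28.085 = 168.510 g.
Weight fraction Si = 168.510 / 537.492 = 0.3135.

31.35 wt%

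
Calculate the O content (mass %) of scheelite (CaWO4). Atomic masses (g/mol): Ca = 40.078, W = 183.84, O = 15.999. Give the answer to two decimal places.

Molar mass of CaWO4: 1*40.078 + 1*183.84 + 4*15.999 = 287.914 g/mol.
Mass of O per formula unit: 4 × 15.999 = 63.996 g.
Weight fraction O = 63.996 / 287.914 = 0.2223.

22.23 mass %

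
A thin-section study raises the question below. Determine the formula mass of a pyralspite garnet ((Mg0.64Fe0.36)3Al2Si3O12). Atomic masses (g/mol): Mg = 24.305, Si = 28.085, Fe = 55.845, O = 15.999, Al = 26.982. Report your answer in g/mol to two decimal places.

437.19 g/mol

The formula mass is the sum 1.92·24.305 + 1.08·55.845 + 2·26.982 + 3·28.085 + 12·15.999.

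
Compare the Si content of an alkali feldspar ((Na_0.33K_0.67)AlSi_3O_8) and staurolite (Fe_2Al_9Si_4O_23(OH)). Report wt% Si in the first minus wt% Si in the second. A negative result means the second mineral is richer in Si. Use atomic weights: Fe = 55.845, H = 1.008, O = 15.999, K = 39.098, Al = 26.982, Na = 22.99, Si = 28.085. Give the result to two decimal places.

M((Na_0.33K_0.67)AlSi_3O_8) = 273.011 g/mol, so wt% Si = 84.255/273.011 × 100 = 30.86%.
M(Fe_2Al_9Si_4O_23(OH)) = 851.852 g/mol, so wt% Si = 112.340/851.852 × 100 = 13.19%.
30.86 − 13.19 = 17.67 pp.

17.67 percentage points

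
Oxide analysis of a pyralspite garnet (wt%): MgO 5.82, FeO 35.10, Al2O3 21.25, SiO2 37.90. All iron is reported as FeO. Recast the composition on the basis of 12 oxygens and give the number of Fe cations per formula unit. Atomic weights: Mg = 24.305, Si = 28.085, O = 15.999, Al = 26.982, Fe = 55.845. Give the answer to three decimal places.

MgO: 5.82/40.304 = 0.14440 mol → 0.14440 mol Mg, 0.14440 mol O.
FeO: 35.10/71.844 = 0.48856 mol → 0.48856 mol Fe, 0.48856 mol O.
Al2O3: 21.25/101.961 = 0.20841 mol → 0.41682 mol Al, 0.62523 mol O.
SiO2: 37.90/60.083 = 0.63079 mol → 0.63079 mol Si, 1.26158 mol O.
Total oxygen = 2.51977 mol. Normalization factor = 12/2.51977 = 4.76234.
Fe per 12 O = 0.48856 × 4.76234 = 2.327.

2.327 Fe apfu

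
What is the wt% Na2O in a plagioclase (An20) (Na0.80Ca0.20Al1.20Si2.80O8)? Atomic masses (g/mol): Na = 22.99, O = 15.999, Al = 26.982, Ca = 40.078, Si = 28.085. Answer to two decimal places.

Molar mass of Na0.80Ca0.20Al1.20Si2.80O8 = 0.80·22.99 + 0.20·40.078 + 1.20·26.982 + 2.80·28.085 + 8·15.999 = 265.416 g/mol.
Each formula unit contains 0.80 Na, equivalent to 0.80/2 = 0.4000 mol Na2O.
M(Na2O) = 2×22.99 + 1×15.999 = 61.979 g/mol.
Mass of Na2O per formula unit = 0.4000 × 61.979 = 24.792 g.
Na2O wt% = 24.792 / 265.416 × 100 = 9.34%.

9.34 wt%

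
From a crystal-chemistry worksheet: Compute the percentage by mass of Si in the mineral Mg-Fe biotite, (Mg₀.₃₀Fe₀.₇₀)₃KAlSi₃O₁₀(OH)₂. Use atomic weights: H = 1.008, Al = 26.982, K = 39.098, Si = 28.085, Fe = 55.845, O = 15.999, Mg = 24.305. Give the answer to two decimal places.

M((Mg₀.₃₀Fe₀.₇₀)₃KAlSi₃O₁₀(OH)₂) = 483.488 g/mol.
Si contributes 3 × 28.085 = 84.255 g per mole.
84.255/483.488 = 0.1743 → 17.43%.

17.43 weight percent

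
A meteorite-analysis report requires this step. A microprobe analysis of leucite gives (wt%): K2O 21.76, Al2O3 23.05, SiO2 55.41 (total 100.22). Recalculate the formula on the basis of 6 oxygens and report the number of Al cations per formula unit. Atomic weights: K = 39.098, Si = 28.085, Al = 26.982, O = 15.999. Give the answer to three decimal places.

0.985 Al apfu

21.76 wt% K2O ÷ 94.195 g/mol = 0.23101 mol, giving 0.46202 K and 0.23101 O.
23.05 wt% Al2O3 ÷ 101.961 g/mol = 0.22607 mol, giving 0.45214 Al and 0.67821 O.
55.41 wt% SiO2 ÷ 60.083 g/mol = 0.92222 mol, giving 0.92222 Si and 1.84444 O.
Oxygen sums to 2.75366; scaling by 6/2.75366 = 2.17892 puts the formula on 6 O.
Al: 0.45214 × 2.17892 = 0.985 atoms per formula unit.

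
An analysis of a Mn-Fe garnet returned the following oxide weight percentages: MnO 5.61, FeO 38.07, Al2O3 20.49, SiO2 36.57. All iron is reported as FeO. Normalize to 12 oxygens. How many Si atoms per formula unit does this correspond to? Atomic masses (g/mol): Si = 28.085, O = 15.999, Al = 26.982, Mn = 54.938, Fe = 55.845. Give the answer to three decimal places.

MnO: 5.61/70.937 = 0.07908 mol → 0.07908 mol Mn, 0.07908 mol O.
FeO: 38.07/71.844 = 0.52990 mol → 0.52990 mol Fe, 0.52990 mol O.
Al2O3: 20.49/101.961 = 0.20096 mol → 0.40192 mol Al, 0.60288 mol O.
SiO2: 36.57/60.083 = 0.60866 mol → 0.60866 mol Si, 1.21732 mol O.
Total oxygen = 2.42918 mol. Normalization factor = 12/2.42918 = 4.93994.
Si per 12 O = 0.60866 × 4.93994 = 3.007.

3.007 Si apfu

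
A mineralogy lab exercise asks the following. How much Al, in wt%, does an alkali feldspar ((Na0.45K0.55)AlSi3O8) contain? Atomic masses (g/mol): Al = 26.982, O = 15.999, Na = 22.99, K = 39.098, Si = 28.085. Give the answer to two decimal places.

9.95 wt%

Molar mass of (Na0.45K0.55)AlSi3O8: 0.45*22.99 + 0.55*39.098 + 1*26.982 + 3*28.085 + 8*15.999 = 271.078 g/mol.
Mass of Al per formula unit: 1 × 26.982 = 26.982 g.
Weight fraction Al = 26.982 / 271.078 = 0.0995.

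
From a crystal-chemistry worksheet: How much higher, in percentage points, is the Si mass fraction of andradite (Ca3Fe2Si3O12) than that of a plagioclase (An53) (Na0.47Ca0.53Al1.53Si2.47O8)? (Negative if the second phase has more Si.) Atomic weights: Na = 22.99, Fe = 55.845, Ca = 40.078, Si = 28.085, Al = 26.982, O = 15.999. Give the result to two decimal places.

-9.05 percentage points

M(Ca3Fe2Si3O12) = 508.167 g/mol, so wt% Si = 84.255/508.167 × 100 = 16.58%.
M(Na0.47Ca0.53Al1.53Si2.47O8) = 270.691 g/mol, so wt% Si = 69.370/270.691 × 100 = 25.63%.
16.58 − 25.63 = -9.05 pp.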